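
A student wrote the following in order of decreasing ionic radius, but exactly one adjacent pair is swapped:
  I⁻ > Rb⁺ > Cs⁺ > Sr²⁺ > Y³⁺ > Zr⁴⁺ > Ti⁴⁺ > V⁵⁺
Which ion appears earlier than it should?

Check each adjacent pair. Rb⁺ and Cs⁺ are reversed: same group and charge — period 5 sits above period 6, so Rb⁺ is smaller. No other neighbouring pair contradicts the periodic trends, so Rb⁺ is the ion listed too early.

Rb⁺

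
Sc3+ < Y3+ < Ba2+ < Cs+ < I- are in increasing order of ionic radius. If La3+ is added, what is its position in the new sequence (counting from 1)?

3

Electron counts and nuclear charges: Sc3+ has 18 e⁻ (Z=21), Y3+ has 36 e⁻ (Z=39), La3+ has 54 e⁻ (Z=57), Ba2+ has 54 e⁻ (Z=56), Cs+ has 54 e⁻ (Z=55), I- has 54 e⁻ (Z=53). Sc3+ < Y3+ (same group, period 4 vs 5); Y3+ < La3+ (same group, 1 shell fewer); La3+ < Ba2+ (isoelectronic, higher Z=57 is smaller); Ba2+ < Cs+ (both 54 e⁻, Z=56>55); Cs+ < I- (both 54 e⁻, Z=55>53).
With La3+ included the full order is Sc3+ < Y3+ < La3+ < Ba2+ < Cs+ < I-, so it takes position 3.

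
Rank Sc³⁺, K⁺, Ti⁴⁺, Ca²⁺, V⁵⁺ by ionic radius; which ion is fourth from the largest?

Each ion has 18 electrons. The ranking follows nuclear charge in reverse — greater Z gives a smaller radius. V⁵⁺ (Z=23), Ti⁴⁺ (Z=22), Sc³⁺ (Z=21), Ca²⁺ (Z=20), K⁺ (Z=19).
That gives V⁵⁺ < Ti⁴⁺ < Sc³⁺ < Ca²⁺ < K⁺. From the largest end, number 4 is Ti⁴⁺.

Ti⁴⁺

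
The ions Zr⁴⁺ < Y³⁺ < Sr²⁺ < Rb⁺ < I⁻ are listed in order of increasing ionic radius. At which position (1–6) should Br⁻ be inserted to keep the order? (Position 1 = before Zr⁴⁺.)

Zr⁴⁺: 36 e⁻, Z=40, Y³⁺: 36 e⁻, Z=39, Sr²⁺: 36 e⁻, Z=38, Rb⁺: 36 e⁻, Z=37, Br⁻: 36 e⁻, Z=35, I⁻: 54 e⁻, Z=53. Zr⁴⁺ < Y³⁺ (both 36 e⁻, Z=40>39); Y³⁺ < Sr²⁺ (both 36 e⁻, Z=39>38); Sr²⁺ < Rb⁺ (both 36 e⁻, Z=38>37); Rb⁺ < Br⁻ (both 36 e⁻, Z=37>35); Br⁻ < I⁻ (same group, period 4 vs 5).
With Br⁻ included the full order is Zr⁴⁺ < Y³⁺ < Sr²⁺ < Rb⁺ < Br⁻ < I⁻, so it takes position 5.

5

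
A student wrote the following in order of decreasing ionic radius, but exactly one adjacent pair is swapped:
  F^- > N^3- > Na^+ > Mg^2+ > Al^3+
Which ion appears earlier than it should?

F^-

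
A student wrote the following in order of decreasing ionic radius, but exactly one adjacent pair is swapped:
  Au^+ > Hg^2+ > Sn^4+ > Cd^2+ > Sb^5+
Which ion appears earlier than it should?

Sn^4+

Compare adjacent ions: they are isoelectronic (46 e⁻) and Sn has more protons than Cd (50 vs 48), making Sn^4+ smaller — yet in this decreasing list Sn^4+ sits before Cd^2+. Nothing else is reversed, so Sn^4+ should move one place to the right.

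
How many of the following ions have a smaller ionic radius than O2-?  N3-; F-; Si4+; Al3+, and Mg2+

Isoelectronic series (10 e⁻ each). Size is set by nuclear charge: more protons means a smaller ion. Si4+ (Z=14), Al3+ (Z=13), Mg2+ (Z=12), F- (Z=9), O2- (Z=8), N3- (Z=7).
Relative to O2-, the ions that are smaller are Si4+, Al3+, Mg2+, F-. Count: 4.

4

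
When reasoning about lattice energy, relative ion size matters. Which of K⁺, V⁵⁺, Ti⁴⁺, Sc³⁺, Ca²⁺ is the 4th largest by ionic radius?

Each ion has 18 electrons. The ranking follows nuclear charge in reverse — greater Z gives a smaller radius. V⁵⁺ (Z=23), Ti⁴⁺ (Z=22), Sc³⁺ (Z=21), Ca²⁺ (Z=20), K⁺ (Z=19).
Ordering: V⁵⁺ < Ti⁴⁺ < Sc³⁺ < Ca²⁺ < K⁺. The 4th largest is Ti⁴⁺.

Ti⁴⁺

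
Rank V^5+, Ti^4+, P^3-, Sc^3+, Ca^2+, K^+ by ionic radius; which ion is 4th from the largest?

Isoelectronic series (18 e⁻ each). Size is set by nuclear charge: more protons means a smaller ion. V^5+ (Z=23), Ti^4+ (Z=22), Sc^3+ (Z=21), Ca^2+ (Z=20), K^+ (Z=19), P^3- (Z=15).
That gives V^5+ < Ti^4+ < Sc^3+ < Ca^2+ < K^+ < P^3-. From the largest end, number 4 is Sc^3+.

Sc^3+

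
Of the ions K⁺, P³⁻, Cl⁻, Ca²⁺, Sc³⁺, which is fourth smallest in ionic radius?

Cl⁻

All of these have 18 electrons (isoelectronic). With the same electron cloud, the ion with the most protons pulls it in tightest. Nuclear charges: Sc³⁺ (Z=21), Ca²⁺ (Z=20), K⁺ (Z=19), Cl⁻ (Z=17), P³⁻ (Z=15). Highest Z is smallest.
So the order is Sc³⁺ < Ca²⁺ < K⁺ < Cl⁻ < P³⁻; the 4th-smallest ion is Cl⁻.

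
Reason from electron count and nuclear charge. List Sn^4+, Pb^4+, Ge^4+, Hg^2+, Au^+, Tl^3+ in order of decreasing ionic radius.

Work out protons and electrons: Ge^4+: 28 e⁻, Z=32, Sn^4+: 46 e⁻, Z=50, Pb^4+: 78 e⁻, Z=82, Tl^3+: 78 e⁻, Z=81, Hg^2+: 78 e⁻, Z=80, Au^+: 78 e⁻, Z=79. Ge^4+ < Sn^4+ (same group, period 4 vs 5); Sn^4+ < Pb^4+ (same group, 1 shell fewer); Pb^4+ < Tl^3+ (isoelectronic, higher Z=82 is smaller); Tl^3+ < Hg^2+ (both 78 e⁻, Z=81>80); Hg^2+ < Au^+ (isoelectronic, higher Z=80 is smaller).

Au^+ > Hg^2+ > Tl^3+ > Pb^4+ > Sn^4+ > Ge^4+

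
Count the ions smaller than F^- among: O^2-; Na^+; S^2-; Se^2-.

Electron counts and nuclear charges: Na^+ has 10 e⁻ (Z=11), F^- has 10 e⁻ (Z=9), O^2- has 10 e⁻ (Z=8), S^2- has 18 e⁻ (Z=16), Se^2- has 36 e⁻ (Z=34). Na^+ < F^- (both 10 e⁻, Z=11>9); F^- < O^2- (isoelectronic, higher Z=9 is smaller); O^2- < S^2- (same group, 1 shell fewer); S^2- < Se^2- (same group, period 3 vs 4).
Placing each against F^-: smaller — Na^+; larger — O^2-, S^2-, Se^2-. That's 1.

1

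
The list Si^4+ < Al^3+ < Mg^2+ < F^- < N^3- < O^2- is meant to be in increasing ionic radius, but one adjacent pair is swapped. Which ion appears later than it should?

Check each adjacent pair. N^3- and O^2- are reversed: both have 10 electrons but Z(O)=8 > Z(N)=7, so O^2- should be the smaller of the two. No other neighbouring pair contradicts the periodic trends, so O^2- is the ion listed too late.

O^2-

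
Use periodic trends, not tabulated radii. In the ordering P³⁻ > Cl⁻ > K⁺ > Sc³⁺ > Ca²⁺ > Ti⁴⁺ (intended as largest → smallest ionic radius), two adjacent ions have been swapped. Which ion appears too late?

Scanning neighbour by neighbour, only Sc³⁺/Ca²⁺ violates a trend: both have 18 electrons but Z(Sc)=21 > Z(Ca)=20, so Sc³⁺ should be the smaller of the two. That makes Ca²⁺ the one sitting a position late relative to where it belongs.

Ca²⁺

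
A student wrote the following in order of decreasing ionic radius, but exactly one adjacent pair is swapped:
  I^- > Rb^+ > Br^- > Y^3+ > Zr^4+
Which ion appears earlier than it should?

Check each adjacent pair. Rb^+ and Br^- are reversed: they are isoelectronic (36 e⁻) and Rb has more protons than Br (37 vs 35), making Rb^+ smaller. No other neighbouring pair contradicts the periodic trends, so Rb^+ is the ion listed too early.

Rb^+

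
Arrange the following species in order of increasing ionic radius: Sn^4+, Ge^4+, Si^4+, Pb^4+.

Si^4+ < Ge^4+ < Sn^4+ < Pb^4+

Same group, same charge. Going down the group adds an extra shell of electrons, so the ion gets larger: Si^4+ is highest in the group and smallest.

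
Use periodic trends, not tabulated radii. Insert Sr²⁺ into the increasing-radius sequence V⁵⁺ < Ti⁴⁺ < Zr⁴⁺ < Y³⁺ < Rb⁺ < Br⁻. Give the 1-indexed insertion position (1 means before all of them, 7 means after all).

Tabulating Z and e⁻: V⁵⁺ (Z=23, 18 e⁻), Ti⁴⁺ (Z=22, 18 e⁻), Zr⁴⁺ (Z=40, 36 e⁻), Y³⁺ (Z=39, 36 e⁻), Sr²⁺ (Z=38, 36 e⁻), Rb⁺ (Z=37, 36 e⁻), Br⁻ (Z=35, 36 e⁻). V⁵⁺ < Ti⁴⁺ (isoelectronic, higher Z=23 is smaller); Ti⁴⁺ < Zr⁴⁺ (same group, period 4 vs 5); Zr⁴⁺ < Y³⁺ (both 36 e⁻, Z=40>39); Y³⁺ < Sr²⁺ (both 36 e⁻, Z=39>38); Sr²⁺ < Rb⁺ (both 36 e⁻, Z=38>37); Rb⁺ < Br⁻ (isoelectronic, higher Z=37 is smaller).
The complete sequence is V⁵⁺ < Ti⁴⁺ < Zr⁴⁺ < Y³⁺ < Sr²⁺ < Rb⁺ < Br⁻. Sr²⁺ sits at position 5.

5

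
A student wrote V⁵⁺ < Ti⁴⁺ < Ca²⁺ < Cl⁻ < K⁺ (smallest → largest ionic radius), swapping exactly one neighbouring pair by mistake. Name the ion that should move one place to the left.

K⁺

Scanning neighbour by neighbour, only Cl⁻/K⁺ violates a trend: both have 18 electrons but Z(K)=19 > Z(Cl)=17, so K⁺ should be the smaller of the two. That makes K⁺ the one sitting a position late relative to where it belongs.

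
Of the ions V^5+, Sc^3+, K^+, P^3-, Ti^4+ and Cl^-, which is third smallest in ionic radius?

Sc^3+

All of these have 18 electrons (isoelectronic). With the same electron cloud, the ion with the most protons pulls it in tightest. Nuclear charges: V^5+ (Z=23), Ti^4+ (Z=22), Sc^3+ (Z=21), K^+ (Z=19), Cl^- (Z=17), P^3- (Z=15). Highest Z is smallest.
Ordering: V^5+ < Ti^4+ < Sc^3+ < K^+ < Cl^- < P^3-. The third smallest is Sc^3+.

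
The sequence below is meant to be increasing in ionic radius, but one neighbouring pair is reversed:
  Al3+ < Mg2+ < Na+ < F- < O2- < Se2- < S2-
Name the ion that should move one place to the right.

Check each adjacent pair. Se2- and S2- are reversed: both in group 16 with the same charge; S2- (period 3) has the smaller radius. No other neighbouring pair contradicts the periodic trends, so Se2- is the ion listed too early.

Se2-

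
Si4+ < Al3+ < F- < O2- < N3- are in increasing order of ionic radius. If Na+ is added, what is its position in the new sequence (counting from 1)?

Each ion has 10 electrons. The ranking follows nuclear charge in reverse — greater Z gives a smaller radius. Si4+ (Z=14), Al3+ (Z=13), Na+ (Z=11), F- (Z=9), O2- (Z=8), N3- (Z=7).
The complete sequence is Si4+ < Al3+ < Na+ < F- < O2- < N3-. Na+ sits at position 3.

3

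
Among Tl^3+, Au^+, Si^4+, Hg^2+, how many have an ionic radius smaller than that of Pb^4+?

Tabulating Z and e⁻: Si^4+ (Z=14, 10 e⁻), Pb^4+ (Z=82, 78 e⁻), Tl^3+ (Z=81, 78 e⁻), Hg^2+ (Z=80, 78 e⁻), Au^+ (Z=79, 78 e⁻). Si^4+ < Pb^4+ (same group, 3 shells fewer); Pb^4+ < Tl^3+ (both 78 e⁻, Z=82>81); Tl^3+ < Hg^2+ (isoelectronic, higher Z=81 is smaller); Hg^2+ < Au^+ (both 78 e⁻, Z=80>79).
Placing each against Pb^4+: smaller — Si^4+; larger — Tl^3+, Hg^2+, Au^+. That's 1.

1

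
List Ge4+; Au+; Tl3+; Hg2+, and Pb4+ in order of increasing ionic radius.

Ge4+ < Pb4+ < Tl3+ < Hg2+ < Au+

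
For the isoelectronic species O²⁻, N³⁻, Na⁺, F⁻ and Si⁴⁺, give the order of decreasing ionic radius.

N³⁻ > O²⁻ > F⁻ > Na⁺ > Si⁴⁺

These species are isoelectronic with 10 electrons. The only difference is the number of protons: Si⁴⁺ (Z=14), Na⁺ (Z=11), F⁻ (Z=9), O²⁻ (Z=8), N³⁻ (Z=7). The strongest nuclear pull (Si⁴⁺) gives the smallest ion.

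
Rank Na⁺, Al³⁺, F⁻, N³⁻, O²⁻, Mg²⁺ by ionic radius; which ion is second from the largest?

Isoelectronic series (10 e⁻ each). Size is set by nuclear charge: more protons means a smaller ion. Al³⁺ (Z=13), Mg²⁺ (Z=12), Na⁺ (Z=11), F⁻ (Z=9), O²⁻ (Z=8), N³⁻ (Z=7).
So the order is Al³⁺ < Mg²⁺ < Na⁺ < F⁻ < O²⁻ < N³⁻; the 2nd-largest ion is O²⁻.

O²⁻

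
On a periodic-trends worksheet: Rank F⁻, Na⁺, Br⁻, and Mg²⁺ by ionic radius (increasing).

Mg²⁺ < Na⁺ < F⁻ < Br⁻

Electron counts and nuclear charges: Mg²⁺: 10 e⁻, Z=12, Na⁺: 10 e⁻, Z=11, F⁻: 10 e⁻, Z=9, Br⁻: 36 e⁻, Z=35. Mg²⁺ < Na⁺ (both 10 e⁻, Z=12>11); Na⁺ < F⁻ (both 10 e⁻, Z=11>9); F⁻ < Br⁻ (same group, period 2 vs 4).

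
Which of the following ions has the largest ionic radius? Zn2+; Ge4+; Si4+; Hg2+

Hg2+

First list Z and electron count for each: Si4+ (Z=14, 10 e⁻), Ge4+ (Z=32, 28 e⁻), Zn2+ (Z=30, 28 e⁻), Hg2+ (Z=80, 78 e⁻). Si4+ < Ge4+ (same group, period 3 vs 4); Ge4+ < Zn2+ (isoelectronic, higher Z=32 is smaller); Zn2+ < Hg2+ (same group, period 4 vs 6).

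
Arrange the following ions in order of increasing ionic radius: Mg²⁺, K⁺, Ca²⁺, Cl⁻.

Electron counts and nuclear charges: Mg²⁺ has 10 e⁻ (Z=12), Ca²⁺ has 18 e⁻ (Z=20), K⁺ has 18 e⁻ (Z=19), Cl⁻ has 18 e⁻ (Z=17). Mg²⁺ < Ca²⁺ (same group, period 3 vs 4); Ca²⁺ < K⁺ (isoelectronic, higher Z=20 is smaller); K⁺ < Cl⁻ (both 18 e⁻, Z=19>17).

Mg²⁺ < Ca²⁺ < K⁺ < Cl⁻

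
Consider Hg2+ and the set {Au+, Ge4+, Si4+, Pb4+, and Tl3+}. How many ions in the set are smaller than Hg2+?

Electron counts and nuclear charges: Si4+ (Z=14, 10 e⁻), Ge4+ (Z=32, 28 e⁻), Pb4+ (Z=82, 78 e⁻), Tl3+ (Z=81, 78 e⁻), Hg2+ (Z=80, 78 e⁻), Au+ (Z=79, 78 e⁻). Si4+ < Ge4+ (same group, period 3 vs 4); Ge4+ < Pb4+ (same group, 2 shells fewer); Pb4+ < Tl3+ (both 78 e⁻, Z=82>81); Tl3+ < Hg2+ (isoelectronic, higher Z=81 is smaller); Hg2+ < Au+ (isoelectronic, higher Z=80 is smaller).
Relative to Hg2+, the ions that are smaller are Si4+, Ge4+, Pb4+, Tl3+. Count: 4.

4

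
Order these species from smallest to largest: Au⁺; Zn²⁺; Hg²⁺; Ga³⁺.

Electron counts and nuclear charges: Ga³⁺: 28 e⁻, Z=31, Zn²⁺: 28 e⁻, Z=30, Hg²⁺: 78 e⁻, Z=80, Au⁺: 78 e⁻, Z=79. Ga³⁺ < Zn²⁺ (both 28 e⁻, Z=31>30); Zn²⁺ < Hg²⁺ (same group, period 4 vs 6); Hg²⁺ < Au⁺ (isoelectronic, higher Z=80 is smaller).

Ga³⁺ < Zn²⁺ < Hg²⁺ < Au⁺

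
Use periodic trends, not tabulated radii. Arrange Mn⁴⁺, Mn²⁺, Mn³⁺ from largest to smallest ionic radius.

For a single element, ionic radius drops as positive charge rises — Mn⁴⁺ < Mn²⁺.

Mn²⁺ > Mn³⁺ > Mn⁴⁺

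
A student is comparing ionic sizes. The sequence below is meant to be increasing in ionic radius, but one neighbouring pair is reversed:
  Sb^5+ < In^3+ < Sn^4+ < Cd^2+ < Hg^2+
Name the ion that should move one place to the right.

Scanning neighbour by neighbour, only In^3+/Sn^4+ violates a trend: both have 46 electrons but Z(Sn)=50 > Z(In)=49, so Sn^4+ should be the smaller of the two. That makes In^3+ the one sitting a position early relative to where it belongs.

In^3+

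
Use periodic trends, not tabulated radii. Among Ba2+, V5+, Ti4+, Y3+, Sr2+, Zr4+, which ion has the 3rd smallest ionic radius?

Zr4+

Electron counts and nuclear charges: V5+ has 18 e⁻ (Z=23), Ti4+ has 18 e⁻ (Z=22), Zr4+ has 36 e⁻ (Z=40), Y3+ has 36 e⁻ (Z=39), Sr2+ has 36 e⁻ (Z=38), Ba2+ has 54 e⁻ (Z=56). V5+ < Ti4+ (both 18 e⁻, Z=23>22); Ti4+ < Zr4+ (same group, period 4 vs 5); Zr4+ < Y3+ (both 36 e⁻, Z=40>39); Y3+ < Sr2+ (both 36 e⁻, Z=39>38); Sr2+ < Ba2+ (same group, period 5 vs 6).
Full ascending order: V5+ < Ti4+ < Zr4+ < Y3+ < Sr2+ < Ba2+. Counting from the smallest, position 3 is Zr4+.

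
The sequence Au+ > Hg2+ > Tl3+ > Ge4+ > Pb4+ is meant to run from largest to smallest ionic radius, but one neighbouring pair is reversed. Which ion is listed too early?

The pair Ge4+, Pb4+ is the wrong way round — both in group 14 with the same charge; Ge4+ (period 4) has the smaller radius. All other adjacent pairs agree with periodic trends, so Ge4+ is the misplaced ion.

Ge4+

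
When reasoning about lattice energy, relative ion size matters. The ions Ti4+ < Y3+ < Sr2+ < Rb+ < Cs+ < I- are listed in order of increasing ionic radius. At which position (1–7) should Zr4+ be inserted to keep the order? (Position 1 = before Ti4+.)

Work out protons and electrons: Ti4+ has 18 e⁻ (Z=22), Zr4+ has 36 e⁻ (Z=40), Y3+ has 36 e⁻ (Z=39), Sr2+ has 36 e⁻ (Z=38), Rb+ has 36 e⁻ (Z=37), Cs+ has 54 e⁻ (Z=55), I- has 54 e⁻ (Z=53). Ti4+ < Zr4+ (same group, period 4 vs 5); Zr4+ < Y3+ (isoelectronic, higher Z=40 is smaller); Y3+ < Sr2+ (both 36 e⁻, Z=39>38); Sr2+ < Rb+ (both 36 e⁻, Z=38>37); Rb+ < Cs+ (same group, 1 shell fewer); Cs+ < I- (both 54 e⁻, Z=55>53).
With Zr4+ included the full order is Ti4+ < Zr4+ < Y3+ < Sr2+ < Rb+ < Cs+ < I-, so it takes position 2.

2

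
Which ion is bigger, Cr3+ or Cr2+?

Cr2+

These are all Cr ions. Removing more electrons (higher positive charge) pulls the remaining electrons in closer, so Cr3+ is smallest and Cr2+ is largest.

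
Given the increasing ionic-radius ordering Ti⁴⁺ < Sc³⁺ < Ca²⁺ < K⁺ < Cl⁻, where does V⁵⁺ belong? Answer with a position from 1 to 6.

1

These species are isoelectronic with 18 electrons. The only difference is the number of protons: V⁵⁺ (Z=23), Ti⁴⁺ (Z=22), Sc³⁺ (Z=21), Ca²⁺ (Z=20), K⁺ (Z=19), Cl⁻ (Z=17). The strongest nuclear pull (V⁵⁺) gives the smallest ion.
With V⁵⁺ included the full order is V⁵⁺ < Ti⁴⁺ < Sc³⁺ < Ca²⁺ < K⁺ < Cl⁻, so it takes position 1.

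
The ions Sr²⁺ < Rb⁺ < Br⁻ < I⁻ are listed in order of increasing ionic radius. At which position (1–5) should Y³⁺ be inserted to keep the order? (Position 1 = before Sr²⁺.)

First list Z and electron count for each: Y³⁺ (Z=39, 36 e⁻), Sr²⁺ (Z=38, 36 e⁻), Rb⁺ (Z=37, 36 e⁻), Br⁻ (Z=35, 36 e⁻), I⁻ (Z=53, 54 e⁻). Y³⁺ < Sr²⁺ (isoelectronic, higher Z=39 is smaller); Sr²⁺ < Rb⁺ (both 36 e⁻, Z=38>37); Rb⁺ < Br⁻ (both 36 e⁻, Z=37>35); Br⁻ < I⁻ (same group, 1 shell fewer).
With Y³⁺ included the full order is Y³⁺ < Sr²⁺ < Rb⁺ < Br⁻ < I⁻, so it takes position 1.

1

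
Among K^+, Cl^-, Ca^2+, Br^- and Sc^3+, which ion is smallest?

Work out protons and electrons: Sc^3+ (Z=21, 18 e⁻), Ca^2+ (Z=20, 18 e⁻), K^+ (Z=19, 18 e⁻), Cl^- (Z=17, 18 e⁻), Br^- (Z=35, 36 e⁻). Sc^3+ < Ca^2+ (isoelectronic, higher Z=21 is smaller); Ca^2+ < K^+ (isoelectronic, higher Z=20 is smaller); K^+ < Cl^- (isoelectronic, higher Z=19 is smaller); Cl^- < Br^- (same group, 1 shell fewer).

Sc^3+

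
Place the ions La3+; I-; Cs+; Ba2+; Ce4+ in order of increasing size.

Ce4+ < La3+ < Ba2+ < Cs+ < I-

These species are isoelectronic with 54 electrons. The only difference is the number of protons: Ce4+ (Z=58), La3+ (Z=57), Ba2+ (Z=56), Cs+ (Z=55), I- (Z=53). The strongest nuclear pull (Ce4+) gives the smallest ion.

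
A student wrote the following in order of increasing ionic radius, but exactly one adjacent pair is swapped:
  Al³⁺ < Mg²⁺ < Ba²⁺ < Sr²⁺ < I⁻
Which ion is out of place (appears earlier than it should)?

Ba²⁺

The pair Ba²⁺, Sr²⁺ is the wrong way round — both in group 2 with the same charge; Sr²⁺ (period 5) has the smaller radius. All other adjacent pairs agree with periodic trends, so Ba²⁺ is the misplaced ion.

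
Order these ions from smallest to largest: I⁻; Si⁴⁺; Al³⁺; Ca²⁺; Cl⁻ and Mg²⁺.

Si⁴⁺ < Al³⁺ < Mg²⁺ < Ca²⁺ < Cl⁻ < I⁻

Si⁴⁺ (Z=14, 10 e⁻), Al³⁺ (Z=13, 10 e⁻), Mg²⁺ (Z=12, 10 e⁻), Ca²⁺ (Z=20, 18 e⁻), Cl⁻ (Z=17, 18 e⁻), I⁻ (Z=53, 54 e⁻). Si⁴⁺ < Al³⁺ (isoelectronic, higher Z=14 is smaller); Al³⁺ < Mg²⁺ (both 10 e⁻, Z=13>12); Mg²⁺ < Ca²⁺ (same group, period 3 vs 4); Ca²⁺ < Cl⁻ (isoelectronic, higher Z=20 is smaller); Cl⁻ < I⁻ (same group, 2 shells fewer).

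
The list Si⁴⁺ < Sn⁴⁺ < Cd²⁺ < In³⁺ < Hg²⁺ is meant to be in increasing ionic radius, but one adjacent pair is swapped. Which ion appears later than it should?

In³⁺

Scanning neighbour by neighbour, only Cd²⁺/In³⁺ violates a trend: they are isoelectronic (46 e⁻) and In has more protons than Cd (49 vs 48), making In³⁺ smaller. That makes In³⁺ the one sitting a position late relative to where it belongs.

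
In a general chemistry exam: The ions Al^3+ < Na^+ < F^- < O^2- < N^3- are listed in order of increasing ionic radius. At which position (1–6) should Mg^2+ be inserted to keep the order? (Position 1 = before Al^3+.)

2

Each ion has 10 electrons. The ranking follows nuclear charge in reverse — greater Z gives a smaller radius. Al^3+ (Z=13), Mg^2+ (Z=12), Na^+ (Z=11), F^- (Z=9), O^2- (Z=8), N^3- (Z=7).
With Mg^2+ included the full order is Al^3+ < Mg^2+ < Na^+ < F^- < O^2- < N^3-, so it takes position 2.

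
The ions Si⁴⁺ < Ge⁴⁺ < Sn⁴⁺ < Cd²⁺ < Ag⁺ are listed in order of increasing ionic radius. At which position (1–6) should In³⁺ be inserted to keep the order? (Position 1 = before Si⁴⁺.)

4

Electron counts and nuclear charges: Si⁴⁺ (Z=14, 10 e⁻), Ge⁴⁺ (Z=32, 28 e⁻), Sn⁴⁺ (Z=50, 46 e⁻), In³⁺ (Z=49, 46 e⁻), Cd²⁺ (Z=48, 46 e⁻), Ag⁺ (Z=47, 46 e⁻). Si⁴⁺ < Ge⁴⁺ (same group, 1 shell fewer); Ge⁴⁺ < Sn⁴⁺ (same group, period 4 vs 5); Sn⁴⁺ < In³⁺ (both 46 e⁻, Z=50>49); In³⁺ < Cd²⁺ (isoelectronic, higher Z=49 is smaller); Cd²⁺ < Ag⁺ (isoelectronic, higher Z=48 is smaller).
Putting In³⁺ in gives Si⁴⁺ < Ge⁴⁺ < Sn⁴⁺ < In³⁺ < Cd²⁺ < Ag⁺; it lands at slot 4.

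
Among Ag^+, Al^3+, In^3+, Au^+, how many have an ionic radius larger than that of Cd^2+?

2

Al^3+ has 10 e⁻ (Z=13), In^3+ has 46 e⁻ (Z=49), Cd^2+ has 46 e⁻ (Z=48), Ag^+ has 46 e⁻ (Z=47), Au^+ has 78 e⁻ (Z=79). Al^3+ < In^3+ (same group, 2 shells fewer); In^3+ < Cd^2+ (isoelectronic, higher Z=49 is smaller); Cd^2+ < Ag^+ (both 46 e⁻, Z=48>47); Ag^+ < Au^+ (same group, period 5 vs 6).
Ordering all of them (including Cd^2+) by radius gives Al^3+ < In^3+ < Cd^2+ < Ag^+ < Au^+. Count: 2.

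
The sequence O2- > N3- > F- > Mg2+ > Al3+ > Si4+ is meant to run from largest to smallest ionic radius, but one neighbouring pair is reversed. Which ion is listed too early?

O2-

The pair O2-, N3- is the wrong way round — both have 10 electrons but Z(O)=8 > Z(N)=7, so O2- should be the smaller of the two. All other adjacent pairs agree with periodic trends, so O2- is the misplaced ion.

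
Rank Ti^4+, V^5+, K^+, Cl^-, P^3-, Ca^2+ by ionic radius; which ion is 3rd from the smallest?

Isoelectronic series (18 e⁻ each). Size is set by nuclear charge: more protons means a smaller ion. V^5+ (Z=23), Ti^4+ (Z=22), Ca^2+ (Z=20), K^+ (Z=19), Cl^- (Z=17), P^3- (Z=15).
That gives V^5+ < Ti^4+ < Ca^2+ < K^+ < Cl^- < P^3-. From the smallest end, number 3 is Ca^2+.

Ca^2+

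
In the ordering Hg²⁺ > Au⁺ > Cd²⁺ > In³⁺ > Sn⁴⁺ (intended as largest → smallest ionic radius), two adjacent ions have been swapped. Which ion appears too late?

Au⁺

Compare adjacent ions: they are isoelectronic (78 e⁻) and Hg has more protons than Au (80 vs 79), making Hg²⁺ smaller — yet in this decreasing list Hg²⁺ sits before Au⁺. Nothing else is reversed, so Au⁺ should move one place to the left.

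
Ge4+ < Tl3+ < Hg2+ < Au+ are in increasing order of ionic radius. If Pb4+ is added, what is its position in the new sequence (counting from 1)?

2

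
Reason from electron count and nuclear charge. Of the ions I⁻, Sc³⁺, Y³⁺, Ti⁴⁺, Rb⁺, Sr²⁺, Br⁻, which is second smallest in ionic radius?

Ti⁴⁺: 18 e⁻, Z=22, Sc³⁺: 18 e⁻, Z=21, Y³⁺: 36 e⁻, Z=39, Sr²⁺: 36 e⁻, Z=38, Rb⁺: 36 e⁻, Z=37, Br⁻: 36 e⁻, Z=35, I⁻: 54 e⁻, Z=53. Ti⁴⁺ < Sc³⁺ (isoelectronic, higher Z=22 is smaller); Sc³⁺ < Y³⁺ (same group, period 4 vs 5); Y³⁺ < Sr²⁺ (both 36 e⁻, Z=39>38); Sr²⁺ < Rb⁺ (both 36 e⁻, Z=38>37); Rb⁺ < Br⁻ (isoelectronic, higher Z=37 is smaller); Br⁻ < I⁻ (same group, period 4 vs 5).
Full ascending order: Ti⁴⁺ < Sc³⁺ < Y³⁺ < Sr²⁺ < Rb⁺ < Br⁻ < I⁻. Counting from the smallest, position 2 is Sc³⁺.

Sc³⁺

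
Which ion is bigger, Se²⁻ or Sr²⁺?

Se²⁻

Each ion has 36 electrons. The ranking follows nuclear charge in reverse — greater Z gives a smaller radius. Sr²⁺ (Z=38), Se²⁻ (Z=34).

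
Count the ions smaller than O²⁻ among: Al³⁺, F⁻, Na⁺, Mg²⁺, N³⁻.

All of these have 10 electrons (isoelectronic). With the same electron cloud, the ion with the most protons pulls it in tightest. Nuclear charges: Al³⁺ (Z=13), Mg²⁺ (Z=12), Na⁺ (Z=11), F⁻ (Z=9), O²⁻ (Z=8), N³⁻ (Z=7). Highest Z is smallest.
Relative to O²⁻, the ions that are smaller are Al³⁺, Mg²⁺, Na⁺, F⁻. So 4 are smaller.

4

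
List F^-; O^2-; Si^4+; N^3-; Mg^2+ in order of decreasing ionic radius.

N^3- > O^2- > F^- > Mg^2+ > Si^4+

Isoelectronic series (10 e⁻ each). Size is set by nuclear charge: more protons means a smaller ion. Si^4+ (Z=14), Mg^2+ (Z=12), F^- (Z=9), O^2- (Z=8), N^3- (Z=7).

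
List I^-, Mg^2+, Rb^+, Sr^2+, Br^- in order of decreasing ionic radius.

I^- > Br^- > Rb^+ > Sr^2+ > Mg^2+

First list Z and electron count for each: Mg^2+: 10 e⁻, Z=12, Sr^2+: 36 e⁻, Z=38, Rb^+: 36 e⁻, Z=37, Br^-: 36 e⁻, Z=35, I^-: 54 e⁻, Z=53. Mg^2+ < Sr^2+ (same group, 2 shells fewer); Sr^2+ < Rb^+ (both 36 e⁻, Z=38>37); Rb^+ < Br^- (both 36 e⁻, Z=37>35); Br^- < I^- (same group, 1 shell fewer).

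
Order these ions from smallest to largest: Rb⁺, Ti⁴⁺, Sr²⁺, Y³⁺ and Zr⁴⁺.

Tabulating Z and e⁻: Ti⁴⁺: 18 e⁻, Z=22, Zr⁴⁺: 36 e⁻, Z=40, Y³⁺: 36 e⁻, Z=39, Sr²⁺: 36 e⁻, Z=38, Rb⁺: 36 e⁻, Z=37. Ti⁴⁺ < Zr⁴⁺ (same group, 1 shell fewer); Zr⁴⁺ < Y³⁺ (isoelectronic, higher Z=40 is smaller); Y³⁺ < Sr²⁺ (isoelectronic, higher Z=39 is smaller); Sr²⁺ < Rb⁺ (both 36 e⁻, Z=38>37).

Ti⁴⁺ < Zr⁴⁺ < Y³⁺ < Sr²⁺ < Rb⁺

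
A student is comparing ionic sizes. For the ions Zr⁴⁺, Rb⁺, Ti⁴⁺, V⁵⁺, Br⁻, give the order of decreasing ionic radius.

Work out protons and electrons: V⁵⁺ (Z=23, 18 e⁻), Ti⁴⁺ (Z=22, 18 e⁻), Zr⁴⁺ (Z=40, 36 e⁻), Rb⁺ (Z=37, 36 e⁻), Br⁻ (Z=35, 36 e⁻). V⁵⁺ < Ti⁴⁺ (isoelectronic, higher Z=23 is smaller); Ti⁴⁺ < Zr⁴⁺ (same group, period 4 vs 5); Zr⁴⁺ < Rb⁺ (both 36 e⁻, Z=40>37); Rb⁺ < Br⁻ (both 36 e⁻, Z=37>35).

Br⁻ > Rb⁺ > Zr⁴⁺ > Ti⁴⁺ > V⁵⁺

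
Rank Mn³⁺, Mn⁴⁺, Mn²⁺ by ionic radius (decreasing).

These are all Mn ions. Removing more electrons (higher positive charge) pulls the remaining electrons in closer, so Mn⁴⁺ is smallest and Mn²⁺ is largest.

Mn²⁺ > Mn³⁺ > Mn⁴⁺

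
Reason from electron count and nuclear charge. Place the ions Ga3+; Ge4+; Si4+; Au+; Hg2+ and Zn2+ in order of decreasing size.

First list Z and electron count for each: Si4+: 10 e⁻, Z=14, Ge4+: 28 e⁻, Z=32, Ga3+: 28 e⁻, Z=31, Zn2+: 28 e⁻, Z=30, Hg2+: 78 e⁻, Z=80, Au+: 78 e⁻, Z=79. Si4+ < Ge4+ (same group, period 3 vs 4); Ge4+ < Ga3+ (both 28 e⁻, Z=32>31); Ga3+ < Zn2+ (isoelectronic, higher Z=31 is smaller); Zn2+ < Hg2+ (same group, 2 shells fewer); Hg2+ < Au+ (isoelectronic, higher Z=80 is smaller).

Au+ > Hg2+ > Zn2+ > Ga3+ > Ge4+ > Si4+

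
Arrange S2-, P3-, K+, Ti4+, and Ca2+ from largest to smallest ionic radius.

P3- > S2- > K+ > Ca2+ > Ti4+

These species are isoelectronic with 18 electrons. The only difference is the number of protons: Ti4+ (Z=22), Ca2+ (Z=20), K+ (Z=19), S2- (Z=16), P3- (Z=15). The strongest nuclear pull (Ti4+) gives the smallest ion.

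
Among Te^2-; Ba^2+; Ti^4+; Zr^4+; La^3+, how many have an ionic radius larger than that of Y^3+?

Work out protons and electrons: Ti^4+ has 18 e⁻ (Z=22), Zr^4+ has 36 e⁻ (Z=40), Y^3+ has 36 e⁻ (Z=39), La^3+ has 54 e⁻ (Z=57), Ba^2+ has 54 e⁻ (Z=56), Te^2- has 54 e⁻ (Z=52). Ti^4+ < Zr^4+ (same group, period 4 vs 5); Zr^4+ < Y^3+ (both 36 e⁻, Z=40>39); Y^3+ < La^3+ (same group, 1 shell fewer); La^3+ < Ba^2+ (both 54 e⁻, Z=57>56); Ba^2+ < Te^2- (both 54 e⁻, Z=56>52).
Ordering all of them (including Y^3+) by radius gives Ti^4+ < Zr^4+ < Y^3+ < La^3+ < Ba^2+ < Te^2-. So 3 are larger.

3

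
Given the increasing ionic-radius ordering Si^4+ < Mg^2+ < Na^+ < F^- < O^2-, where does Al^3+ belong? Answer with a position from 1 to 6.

Each ion has 10 electrons. The ranking follows nuclear charge in reverse — greater Z gives a smaller radius. Si^4+ (Z=14), Al^3+ (Z=13), Mg^2+ (Z=12), Na^+ (Z=11), F^- (Z=9), O^2- (Z=8).
Putting Al^3+ in gives Si^4+ < Al^3+ < Mg^2+ < Na^+ < F^- < O^2-; it lands at slot 2.

2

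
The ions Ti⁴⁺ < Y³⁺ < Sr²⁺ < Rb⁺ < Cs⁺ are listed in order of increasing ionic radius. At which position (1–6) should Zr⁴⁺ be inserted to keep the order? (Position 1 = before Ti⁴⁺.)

Tabulating Z and e⁻: Ti⁴⁺: 18 e⁻, Z=22, Zr⁴⁺: 36 e⁻, Z=40, Y³⁺: 36 e⁻, Z=39, Sr²⁺: 36 e⁻, Z=38, Rb⁺: 36 e⁻, Z=37, Cs⁺: 54 e⁻, Z=55. Ti⁴⁺ < Zr⁴⁺ (same group, 1 shell fewer); Zr⁴⁺ < Y³⁺ (both 36 e⁻, Z=40>39); Y³⁺ < Sr²⁺ (both 36 e⁻, Z=39>38); Sr²⁺ < Rb⁺ (isoelectronic, higher Z=38 is smaller); Rb⁺ < Cs⁺ (same group, 1 shell fewer).
The complete sequence is Ti⁴⁺ < Zr⁴⁺ < Y³⁺ < Sr²⁺ < Rb⁺ < Cs⁺. Zr⁴⁺ sits at position 2.

2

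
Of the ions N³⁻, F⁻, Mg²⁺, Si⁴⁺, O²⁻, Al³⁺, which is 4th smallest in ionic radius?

F⁻

Each ion has 10 electrons. The ranking follows nuclear charge in reverse — greater Z gives a smaller radius. Si⁴⁺ (Z=14), Al³⁺ (Z=13), Mg²⁺ (Z=12), F⁻ (Z=9), O²⁻ (Z=8), N³⁻ (Z=7).
That gives Si⁴⁺ < Al³⁺ < Mg²⁺ < F⁻ < O²⁻ < N³⁻. From the smallest end, number 4 is F⁻.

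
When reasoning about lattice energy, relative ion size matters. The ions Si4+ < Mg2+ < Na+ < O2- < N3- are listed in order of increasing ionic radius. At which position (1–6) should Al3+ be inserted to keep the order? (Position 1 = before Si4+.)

2

All of these have 10 electrons (isoelectronic). With the same electron cloud, the ion with the most protons pulls it in tightest. Nuclear charges: Si4+ (Z=14), Al3+ (Z=13), Mg2+ (Z=12), Na+ (Z=11), O2- (Z=8), N3- (Z=7). Highest Z is smallest.
Putting Al3+ in gives Si4+ < Al3+ < Mg2+ < Na+ < O2- < N3-; it lands at slot 2.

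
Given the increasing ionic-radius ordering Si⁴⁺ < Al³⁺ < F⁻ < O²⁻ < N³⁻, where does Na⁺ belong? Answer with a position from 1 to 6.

3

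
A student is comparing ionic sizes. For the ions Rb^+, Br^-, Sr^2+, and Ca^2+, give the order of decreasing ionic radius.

Work out protons and electrons: Ca^2+: 18 e⁻, Z=20, Sr^2+: 36 e⁻, Z=38, Rb^+: 36 e⁻, Z=37, Br^-: 36 e⁻, Z=35. Ca^2+ < Sr^2+ (same group, 1 shell fewer); Sr^2+ < Rb^+ (isoelectronic, higher Z=38 is smaller); Rb^+ < Br^- (isoelectronic, higher Z=37 is smaller).

Br^- > Rb^+ > Sr^2+ > Ca^2+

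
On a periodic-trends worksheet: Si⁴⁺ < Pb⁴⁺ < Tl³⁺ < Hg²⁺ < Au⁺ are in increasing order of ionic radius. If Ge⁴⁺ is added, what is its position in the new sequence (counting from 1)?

2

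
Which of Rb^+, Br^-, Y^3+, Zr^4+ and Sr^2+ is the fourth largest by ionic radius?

Isoelectronic series (36 e⁻ each). Size is set by nuclear charge: more protons means a smaller ion. Zr^4+ (Z=40), Y^3+ (Z=39), Sr^2+ (Z=38), Rb^+ (Z=37), Br^- (Z=35).
Ordering: Zr^4+ < Y^3+ < Sr^2+ < Rb^+ < Br^-. The fourth largest is Y^3+.

Y^3+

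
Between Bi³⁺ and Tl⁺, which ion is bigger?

Tl⁺

All of these have 80 electrons (isoelectronic). With the same electron cloud, the ion with the most protons pulls it in tightest. Nuclear charges: Bi³⁺ (Z=83), Tl⁺ (Z=81). Highest Z is smallest.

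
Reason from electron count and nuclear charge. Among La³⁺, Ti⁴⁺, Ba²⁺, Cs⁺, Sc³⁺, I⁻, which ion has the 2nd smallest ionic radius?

Sc³⁺

Tabulating Z and e⁻: Ti⁴⁺: 18 e⁻, Z=22, Sc³⁺: 18 e⁻, Z=21, La³⁺: 54 e⁻, Z=57, Ba²⁺: 54 e⁻, Z=56, Cs⁺: 54 e⁻, Z=55, I⁻: 54 e⁻, Z=53. Ti⁴⁺ < Sc³⁺ (isoelectronic, higher Z=22 is smaller); Sc³⁺ < La³⁺ (same group, period 4 vs 6); La³⁺ < Ba²⁺ (both 54 e⁻, Z=57>56); Ba²⁺ < Cs⁺ (isoelectronic, higher Z=56 is smaller); Cs⁺ < I⁻ (both 54 e⁻, Z=55>53).
Ordering: Ti⁴⁺ < Sc³⁺ < La³⁺ < Ba²⁺ < Cs⁺ < I⁻. The 2nd smallest is Sc³⁺.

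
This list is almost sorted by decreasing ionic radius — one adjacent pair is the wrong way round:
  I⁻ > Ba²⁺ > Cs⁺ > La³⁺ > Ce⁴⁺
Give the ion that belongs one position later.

Ba²⁺

The pair Ba²⁺, Cs⁺ is the wrong way round — they are isoelectronic (54 e⁻) and Ba has more protons than Cs (56 vs 55), making Ba²⁺ smaller. All other adjacent pairs agree with periodic trends, so Ba²⁺ is the misplaced ion.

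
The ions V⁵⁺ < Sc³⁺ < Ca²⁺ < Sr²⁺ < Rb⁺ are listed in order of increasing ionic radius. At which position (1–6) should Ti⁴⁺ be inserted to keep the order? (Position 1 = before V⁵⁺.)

2

First list Z and electron count for each: V⁵⁺: 18 e⁻, Z=23, Ti⁴⁺: 18 e⁻, Z=22, Sc³⁺: 18 e⁻, Z=21, Ca²⁺: 18 e⁻, Z=20, Sr²⁺: 36 e⁻, Z=38, Rb⁺: 36 e⁻, Z=37. V⁵⁺ < Ti⁴⁺ (isoelectronic, higher Z=23 is smaller); Ti⁴⁺ < Sc³⁺ (both 18 e⁻, Z=22>21); Sc³⁺ < Ca²⁺ (both 18 e⁻, Z=21>20); Ca²⁺ < Sr²⁺ (same group, 1 shell fewer); Sr²⁺ < Rb⁺ (both 36 e⁻, Z=38>37).
With Ti⁴⁺ included the full order is V⁵⁺ < Ti⁴⁺ < Sc³⁺ < Ca²⁺ < Sr²⁺ < Rb⁺, so it takes position 2.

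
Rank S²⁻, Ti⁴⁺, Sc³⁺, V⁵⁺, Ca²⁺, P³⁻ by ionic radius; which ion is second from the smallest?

All of these have 18 electrons (isoelectronic). With the same electron cloud, the ion with the most protons pulls it in tightest. Nuclear charges: V⁵⁺ (Z=23), Ti⁴⁺ (Z=22), Sc³⁺ (Z=21), Ca²⁺ (Z=20), S²⁻ (Z=16), P³⁻ (Z=15). Highest Z is smallest.
Ordering: V⁵⁺ < Ti⁴⁺ < Sc³⁺ < Ca²⁺ < S²⁻ < P³⁻. The second smallest is Ti⁴⁺.

Ti⁴⁺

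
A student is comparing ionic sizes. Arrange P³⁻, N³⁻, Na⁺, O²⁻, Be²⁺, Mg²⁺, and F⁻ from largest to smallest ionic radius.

P³⁻ > N³⁻ > O²⁻ > F⁻ > Na⁺ > Mg²⁺ > Be²⁺

Electron counts and nuclear charges: Be²⁺ has 2 e⁻ (Z=4), Mg²⁺ has 10 e⁻ (Z=12), Na⁺ has 10 e⁻ (Z=11), F⁻ has 10 e⁻ (Z=9), O²⁻ has 10 e⁻ (Z=8), N³⁻ has 10 e⁻ (Z=7), P³⁻ has 18 e⁻ (Z=15). Be²⁺ < Mg²⁺ (same group, period 2 vs 3); Mg²⁺ < Na⁺ (isoelectronic, higher Z=12 is smaller); Na⁺ < F⁻ (both 10 e⁻, Z=11>9); F⁻ < O²⁻ (isoelectronic, higher Z=9 is smaller); O²⁻ < N³⁻ (both 10 e⁻, Z=8>7); N³⁻ < P³⁻ (same group, 1 shell fewer).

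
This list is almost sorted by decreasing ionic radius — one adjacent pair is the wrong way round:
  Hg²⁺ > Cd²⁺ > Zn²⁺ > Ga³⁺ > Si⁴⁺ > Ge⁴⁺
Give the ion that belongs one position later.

Scanning neighbour by neighbour, only Si⁴⁺/Ge⁴⁺ violates a trend: Si⁴⁺ and Ge⁴⁺ are in one column with the same charge; the lighter period-3 ion has one fewer shell and is smaller. That makes Si⁴⁺ the one sitting a position early relative to where it belongs.

Si⁴⁺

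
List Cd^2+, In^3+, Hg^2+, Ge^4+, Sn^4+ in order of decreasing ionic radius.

Ge^4+: 28 e⁻, Z=32, Sn^4+: 46 e⁻, Z=50, In^3+: 46 e⁻, Z=49, Cd^2+: 46 e⁻, Z=48, Hg^2+: 78 e⁻, Z=80. Ge^4+ < Sn^4+ (same group, 1 shell fewer); Sn^4+ < In^3+ (both 46 e⁻, Z=50>49); In^3+ < Cd^2+ (both 46 e⁻, Z=49>48); Cd^2+ < Hg^2+ (same group, period 5 vs 6).

Hg^2+ > Cd^2+ > In^3+ > Sn^4+ > Ge^4+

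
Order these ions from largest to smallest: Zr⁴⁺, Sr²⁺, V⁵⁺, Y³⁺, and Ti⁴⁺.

Work out protons and electrons: V⁵⁺: 18 e⁻, Z=23, Ti⁴⁺: 18 e⁻, Z=22, Zr⁴⁺: 36 e⁻, Z=40, Y³⁺: 36 e⁻, Z=39, Sr²⁺: 36 e⁻, Z=38. V⁵⁺ < Ti⁴⁺ (both 18 e⁻, Z=23>22); Ti⁴⁺ < Zr⁴⁺ (same group, 1 shell fewer); Zr⁴⁺ < Y³⁺ (both 36 e⁻, Z=40>39); Y³⁺ < Sr²⁺ (both 36 e⁻, Z=39>38).

Sr²⁺ > Y³⁺ > Zr⁴⁺ > Ti⁴⁺ > V⁵⁺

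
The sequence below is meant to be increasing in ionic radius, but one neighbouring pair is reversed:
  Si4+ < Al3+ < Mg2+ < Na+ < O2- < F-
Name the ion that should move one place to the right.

Scanning neighbour by neighbour, only O2-/F- violates a trend: F- and O2- share 10 electrons; the higher nuclear charge on F (Z=9) contracts it more, so F- < O2-. That makes O2- the one sitting a position early relative to where it belongs.

O2-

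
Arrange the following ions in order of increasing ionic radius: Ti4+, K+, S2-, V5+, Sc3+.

V5+ < Ti4+ < Sc3+ < K+ < S2-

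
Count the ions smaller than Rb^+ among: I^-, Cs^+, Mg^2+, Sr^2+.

Tabulating Z and e⁻: Mg^2+ has 10 e⁻ (Z=12), Sr^2+ has 36 e⁻ (Z=38), Rb^+ has 36 e⁻ (Z=37), Cs^+ has 54 e⁻ (Z=55), I^- has 54 e⁻ (Z=53). Mg^2+ < Sr^2+ (same group, 2 shells fewer); Sr^2+ < Rb^+ (both 36 e⁻, Z=38>37); Rb^+ < Cs^+ (same group, period 5 vs 6); Cs^+ < I^- (both 54 e⁻, Z=55>53).
Relative to Rb^+, the ions that are smaller are Mg^2+, Sr^2+. So 2 are smaller.

2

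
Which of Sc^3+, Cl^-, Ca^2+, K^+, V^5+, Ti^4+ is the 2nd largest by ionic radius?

K^+

Isoelectronic series (18 e⁻ each). Size is set by nuclear charge: more protons means a smaller ion. V^5+ (Z=23), Ti^4+ (Z=22), Sc^3+ (Z=21), Ca^2+ (Z=20), K^+ (Z=19), Cl^- (Z=17).
Full ascending order: V^5+ < Ti^4+ < Sc^3+ < Ca^2+ < K^+ < Cl^-. Counting from the largest, position 2 is K^+.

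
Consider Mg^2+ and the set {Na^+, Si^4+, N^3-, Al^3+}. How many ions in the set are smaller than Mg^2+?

2

Each ion has 10 electrons. The ranking follows nuclear charge in reverse — greater Z gives a smaller radius. Si^4+ (Z=14), Al^3+ (Z=13), Mg^2+ (Z=12), Na^+ (Z=11), N^3- (Z=7).
Overall: Si^4+ < Al^3+ < Mg^2+ < Na^+ < N^3-. Mg^2+ has 2 below it and 2 above. Count: 2.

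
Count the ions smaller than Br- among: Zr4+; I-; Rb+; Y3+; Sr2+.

Tabulating Z and e⁻: Zr4+ (Z=40, 36 e⁻), Y3+ (Z=39, 36 e⁻), Sr2+ (Z=38, 36 e⁻), Rb+ (Z=37, 36 e⁻), Br- (Z=35, 36 e⁻), I- (Z=53, 54 e⁻). Zr4+ < Y3+ (isoelectronic, higher Z=40 is smaller); Y3+ < Sr2+ (isoelectronic, higher Z=39 is smaller); Sr2+ < Rb+ (both 36 e⁻, Z=38>37); Rb+ < Br- (isoelectronic, higher Z=37 is smaller); Br- < I- (same group, period 4 vs 5).
Placing each against Br-: smaller — Zr4+, Y3+, Sr2+, Rb+; larger — I-. That's 4.

4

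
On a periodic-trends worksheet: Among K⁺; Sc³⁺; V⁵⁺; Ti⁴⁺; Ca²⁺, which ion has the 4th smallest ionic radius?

Ca²⁺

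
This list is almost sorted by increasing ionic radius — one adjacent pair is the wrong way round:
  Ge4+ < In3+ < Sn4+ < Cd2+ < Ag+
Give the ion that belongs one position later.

In3+

The pair In3+, Sn4+ is the wrong way round — Sn4+ and In3+ share 46 electrons; the higher nuclear charge on Sn (Z=50) contracts it more, so Sn4+ < In3+. All other adjacent pairs agree with periodic trends, so In3+ is the misplaced ion.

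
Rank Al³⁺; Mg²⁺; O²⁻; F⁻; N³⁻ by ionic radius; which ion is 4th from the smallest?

Isoelectronic series (10 e⁻ each). Size is set by nuclear charge: more protons means a smaller ion. Al³⁺ (Z=13), Mg²⁺ (Z=12), F⁻ (Z=9), O²⁻ (Z=8), N³⁻ (Z=7).
Ordering: Al³⁺ < Mg²⁺ < F⁻ < O²⁻ < N³⁻. The 4th smallest is O²⁻.

O²⁻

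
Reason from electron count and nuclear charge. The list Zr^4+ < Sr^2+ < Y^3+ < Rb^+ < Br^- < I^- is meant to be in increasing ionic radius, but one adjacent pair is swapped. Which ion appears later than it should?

The pair Sr^2+, Y^3+ is the wrong way round — both have 36 electrons but Z(Y)=39 > Z(Sr)=38, so Y^3+ should be the smaller of the two. All other adjacent pairs agree with periodic trends, so Y^3+ is the misplaced ion.

Y^3+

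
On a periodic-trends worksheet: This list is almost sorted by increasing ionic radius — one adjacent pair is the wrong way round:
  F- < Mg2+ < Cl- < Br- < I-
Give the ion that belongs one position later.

F-

Compare adjacent ions: they are isoelectronic (10 e⁻) and Mg has more protons than F (12 vs 9), making Mg2+ smaller — yet in this increasing list F- sits before Mg2+. Nothing else is reversed, so F- should move one place to the right.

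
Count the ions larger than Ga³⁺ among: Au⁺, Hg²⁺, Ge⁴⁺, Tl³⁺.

3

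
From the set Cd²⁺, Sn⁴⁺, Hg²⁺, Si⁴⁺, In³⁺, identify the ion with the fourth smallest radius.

Cd²⁺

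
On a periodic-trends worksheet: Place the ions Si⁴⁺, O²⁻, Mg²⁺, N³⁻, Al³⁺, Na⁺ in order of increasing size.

Si⁴⁺ < Al³⁺ < Mg²⁺ < Na⁺ < O²⁻ < N³⁻

Isoelectronic series (10 e⁻ each). Size is set by nuclear charge: more protons means a smaller ion. Si⁴⁺ (Z=14), Al³⁺ (Z=13), Mg²⁺ (Z=12), Na⁺ (Z=11), O²⁻ (Z=8), N³⁻ (Z=7).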